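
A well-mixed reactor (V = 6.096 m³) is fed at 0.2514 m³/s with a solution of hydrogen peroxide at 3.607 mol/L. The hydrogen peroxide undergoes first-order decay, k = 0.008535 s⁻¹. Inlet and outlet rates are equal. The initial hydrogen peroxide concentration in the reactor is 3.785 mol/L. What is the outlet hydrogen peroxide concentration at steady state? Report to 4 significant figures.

2.989 mol/L

Accumulation = in − out − consumed: V dC/dt = Q C_in − Q C − k V C.
At steady state: 0 = Q C_in − (Q + kV) C_ss, so C_ss = Q C_in/(Q + kV).
C_ss = 0.2514·3.607/(0.2514 + 0.008535·6.096) = 0.906800/0.303429 = 2.98850 mol/L.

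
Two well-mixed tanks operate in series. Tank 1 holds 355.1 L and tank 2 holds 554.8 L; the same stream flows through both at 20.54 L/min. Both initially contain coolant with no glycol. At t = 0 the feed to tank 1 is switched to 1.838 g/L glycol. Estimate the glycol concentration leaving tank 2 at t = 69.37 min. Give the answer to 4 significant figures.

Species balance on tank i: dCᵢ/dt = (Cᵢ₋₁ − Cᵢ)/τᵢ with τᵢ = Vᵢ/Q.
τ₁ = 355.1/20.54 = 17.2882 min; τ₂ = 554.8/20.54 = 27.0107 min.
Solving the cascade with C₁(0)=C₂(0)=0 gives C₂(t) = C_in[1 − (τ₁ e^(−t/τ₁) − τ₂ e^(−t/τ₂))/(τ₁ − τ₂)].
At t = 69.37: e^(−t/τ₁) = 0.0180870, e^(−t/τ₂) = 0.0766703.
C₂ = 1.838·[1 − (17.2882·0.0180870 − 27.0107·0.0766703)/(-9.72249)] = 1.838·0.819159 = 1.50561 g/L.

1.506 g/L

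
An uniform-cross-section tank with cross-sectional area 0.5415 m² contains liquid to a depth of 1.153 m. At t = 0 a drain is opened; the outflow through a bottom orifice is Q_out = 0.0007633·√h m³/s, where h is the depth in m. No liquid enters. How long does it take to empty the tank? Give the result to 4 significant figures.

With no inflow, A dh/dt = −0.0007633 √h.
This is separable: 2 d(√h)/dt = −0.0007633/A, so √h = √h₀ − (0.0007633/(2A)) t.
Tank is empty when √h = 0: t_empty = 2A√h₀/0.0007633.
t_empty = 2·0.5415·√1.153/0.0007633 = 1.08300·1.07378/0.0007633 = 1523.52 s.

1524 s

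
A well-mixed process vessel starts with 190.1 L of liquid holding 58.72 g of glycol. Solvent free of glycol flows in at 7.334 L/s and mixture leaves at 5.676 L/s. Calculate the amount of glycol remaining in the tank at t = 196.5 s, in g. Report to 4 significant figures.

Let m(t) be the amount of glycol. Volume: V(t) = V₀ + (Q_in − Q_out) t = 190.1 + 1.65800 t; V(196.5) = 515.897 L.
Species balance (pure solvent in): dm/dt = −Q_out · m/V(t).
Separate: dm/m = −Q_out dt/V(t) ⇒ ln(m/m₀) = −(Q_out/(Q_in−Q_out)) ln(V/V₀).
m = m₀ (V₀/V)^(Q_out/(Q_in−Q_out)) = 58.72 × (190.1/515.897)^(3.42340) = 1.92515 g.

1.925 g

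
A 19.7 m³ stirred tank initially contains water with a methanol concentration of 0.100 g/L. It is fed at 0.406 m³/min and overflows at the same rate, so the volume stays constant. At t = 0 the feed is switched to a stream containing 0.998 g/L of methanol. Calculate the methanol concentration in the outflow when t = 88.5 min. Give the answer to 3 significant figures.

0.853 g/L

Mass balance on the solute (V constant): V dC/dt = Q(C_in − C).
Time constant τ = V/Q = 19.7/0.406 = 48.522 min.
C approaches C_in exponentially: C(t) = C_in + (C₀ − C_in) e^(−t/τ).
C(88.5) = 0.998 + (0.100 − 0.998)·e^(−88.5/48.522) = 0.998 + (-0.89800)·0.16139 = 0.85307 g/L.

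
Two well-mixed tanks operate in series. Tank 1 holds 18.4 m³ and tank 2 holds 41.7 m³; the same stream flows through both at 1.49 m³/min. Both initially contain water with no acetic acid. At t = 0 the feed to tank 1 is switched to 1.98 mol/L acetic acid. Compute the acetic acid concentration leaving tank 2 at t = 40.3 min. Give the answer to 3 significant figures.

1.20 mol/L

Species balance on tank i: dCᵢ/dt = (Cᵢ₋₁ − Cᵢ)/τᵢ with τᵢ = Vᵢ/Q.
τ₁ = 18.4/1.49 = 12.349 min; τ₂ = 41.7/1.49 = 27.987 min.
Tank 1: C₁ = C_in(1 − e^(−t/τ₁)). Tank 2 (τ₁ ≠ τ₂): C₂ = C_in[1 − (τ₁ e^(−t/τ₁) − τ₂ e^(−t/τ₂))/(τ₁ − τ₂)].
At t = 40.3: e^(−t/τ₁) = 0.038257, e^(−t/τ₂) = 0.23693.
C₂ = 1.98·[1 − (12.349·0.038257 − 27.987·0.23693)/(-15.638)] = 1.98·0.60617 = 1.2002 mol/L.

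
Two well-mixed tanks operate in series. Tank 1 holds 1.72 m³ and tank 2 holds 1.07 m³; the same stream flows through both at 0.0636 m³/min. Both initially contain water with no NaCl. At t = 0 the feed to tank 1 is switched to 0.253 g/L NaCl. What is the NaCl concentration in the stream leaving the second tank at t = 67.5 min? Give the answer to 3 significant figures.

0.205 g/L

Time constants: τᵢ = Vᵢ/Q for each well-mixed tank.
τ₁ = 1.72/0.0636 = 27.044 min; τ₂ = 1.07/0.0636 = 16.824 min.
Solving the cascade with C₁(0)=C₂(0)=0 gives C₂(t) = C_in[1 − (τ₁ e^(−t/τ₁) − τ₂ e^(−t/τ₂))/(τ₁ − τ₂)].
At t = 67.5: e^(−t/τ₁) = 0.082420, e^(−t/τ₂) = 0.018094.
C₂ = 0.253·[1 − (27.044·0.082420 − 16.824·0.018094)/(10.220)] = 0.253·0.81169 = 0.20536 g/L.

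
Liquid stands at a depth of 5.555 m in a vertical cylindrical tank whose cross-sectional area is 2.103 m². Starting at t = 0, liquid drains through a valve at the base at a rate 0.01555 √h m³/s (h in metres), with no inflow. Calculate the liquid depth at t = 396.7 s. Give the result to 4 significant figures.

With no inflow, A dh/dt = −0.01555 √h.
Separate and integrate: 2(√h − √h₀) = −(0.01555/A) t.
√h = √5.555 − 0.01555·396.7/(2·2.103) = 2.35690 − 1.46664 = 0.890265.
h = 0.890265² = 0.792573 m.

0.7926 m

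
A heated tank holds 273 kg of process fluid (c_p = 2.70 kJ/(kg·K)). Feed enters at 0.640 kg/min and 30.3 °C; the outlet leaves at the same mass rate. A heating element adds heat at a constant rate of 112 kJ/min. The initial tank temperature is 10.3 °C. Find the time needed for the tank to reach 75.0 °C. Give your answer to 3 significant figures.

614 min

M c_p dT/dt = ṁ c_p (T_in − T) + Q̇.
τ = M/ṁ = 426.56 min; T_ss = T_in + Q̇/(ṁ c_p) = 95.115 °C.
T(t) = T_ss + (T₀ − T_ss) e^(−t/τ). Set T = 75.0:
e^(−t/τ) = (75.0 − 95.115)/(10.3 − 95.115) = 0.23716
t = −426.56 · ln(0.23716) = 613.83 min.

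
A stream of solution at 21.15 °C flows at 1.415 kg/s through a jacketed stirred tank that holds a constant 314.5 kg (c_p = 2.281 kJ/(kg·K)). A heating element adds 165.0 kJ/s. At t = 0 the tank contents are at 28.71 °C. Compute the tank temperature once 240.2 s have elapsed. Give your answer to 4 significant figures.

57.49 °C

Unsteady energy balance on the tank contents: M c_p dT/dt = ṁ c_p (T_in − T) + 165.0.
Rearrange: dT/dt = (T_ss − T)/τ with τ = M/ṁ = 222.261 s and T_ss = T_in + Q̇/(ṁ c_p) = 72.2713 °C.
Integrating: T(t) = T_ss + (T₀ − T_ss) e^(−t/τ).
T(240.2) = 72.2713 + (-43.5613)·e^(−240.2/222.261) = 72.2713 + (-43.5613)·0.339355 = 57.4886 °C.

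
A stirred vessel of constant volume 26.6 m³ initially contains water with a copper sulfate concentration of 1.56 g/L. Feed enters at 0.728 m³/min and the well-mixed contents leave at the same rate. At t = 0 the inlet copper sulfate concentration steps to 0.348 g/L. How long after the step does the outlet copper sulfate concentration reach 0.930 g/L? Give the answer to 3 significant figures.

Species balance: V dC/dt = Q(C_in − C) ⇒ τ = V/Q = 36.538 min.
C(t) = C_in + (C₀ − C_in) e^(−t/τ). Set C = 0.930 and solve for t:
e^(−t/τ) = (C − C_in)/(C₀ − C_in) = (0.930 − 0.348)/(1.56 − 0.348) = 0.48020
t = −τ ln(…) = 36.538 × 0.73356 = 26.803 min.

26.8 min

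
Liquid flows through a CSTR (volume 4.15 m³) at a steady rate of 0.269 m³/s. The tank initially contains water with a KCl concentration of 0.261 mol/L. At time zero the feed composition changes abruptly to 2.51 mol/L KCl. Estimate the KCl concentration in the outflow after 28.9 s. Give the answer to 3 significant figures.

2.16 mol/L

Species balance on the tank: V dC/dt = Q(C_in − C).
So dC/dt = (C_in − C)/τ with τ = V/Q = 4.15/0.269 = 15.428 s.
C approaches C_in exponentially: C(t) = C_in + (C₀ − C_in) e^(−t/τ).
C(28.9) = 2.51 + (0.261 − 2.51)·e^(−28.9/15.428) = 2.51 + (-2.2490)·0.15362 = 2.1645 mol/L.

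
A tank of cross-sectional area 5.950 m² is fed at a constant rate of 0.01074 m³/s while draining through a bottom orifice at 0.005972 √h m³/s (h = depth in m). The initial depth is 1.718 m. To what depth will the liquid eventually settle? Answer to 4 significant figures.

3.234 m

Mass balance (ρ constant): A dh/dt = Q_in − 0.005972 √h. At steady state dh/dt = 0:
Q_in = 0.005972 √h_ss ⇒ √h_ss = 0.01074/0.005972 = 1.79839.
h_ss = 1.79839² = 3.23422 m. (Since h₀ = 1.718 m < h_ss, the level will rise toward this value.)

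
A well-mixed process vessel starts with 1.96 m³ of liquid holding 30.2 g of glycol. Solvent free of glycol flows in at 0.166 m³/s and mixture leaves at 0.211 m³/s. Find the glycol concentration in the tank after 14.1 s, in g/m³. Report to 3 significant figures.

Total volume: dV/dt = Q_in − Q_out = -0.045000 m³/s, so V(t) = 1.96 − 0.045000 t and V(14.1) = 1.3255 m³.
Solute balance: dm/dt = 0 − Q_out C = −Q_out m/V(t).
dm/m = −Q_out dt/(V₀ − 0.045000 t); integrating gives ln(m/m₀) = −(Q_out/(Q_in−Q_out)) ln(V/V₀).
m = m₀ (V₀/V)^(Q_out/(Q_in−Q_out)) = 30.2 × (1.96/1.3255)^(-4.6889) = 4.8248 g.
C = m/V = 4.8248/1.3255 = 3.6400 g/m³.

3.64 g/m³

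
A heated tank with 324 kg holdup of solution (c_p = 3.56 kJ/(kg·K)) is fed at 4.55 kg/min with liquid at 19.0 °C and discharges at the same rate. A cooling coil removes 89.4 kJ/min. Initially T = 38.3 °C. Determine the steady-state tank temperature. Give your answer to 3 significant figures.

M c_p dT/dt = ṁ c_p (T_in − T) − Q̇.
At steady state dT/dt = 0 ⇒ T_ss = T_in − Q̇/(ṁ c_p) = 19.0 − 89.4/(4.55·3.56) = 13.481 °C.

13.5 °C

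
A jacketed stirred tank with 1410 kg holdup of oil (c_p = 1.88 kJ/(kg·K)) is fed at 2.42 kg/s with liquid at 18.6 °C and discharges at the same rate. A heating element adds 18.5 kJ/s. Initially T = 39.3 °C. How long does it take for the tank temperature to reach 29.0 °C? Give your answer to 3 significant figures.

563 s

Unsteady energy balance on the tank contents: M c_p dT/dt = ṁ c_p (T_in − T) + 18.5.
τ = M/ṁ = 582.64 s; T_ss = T_in + Q̇/(ṁ c_p) = 22.666 °C.
T(t) = T_ss + (T₀ − T_ss) e^(−t/τ). Set T = 29.0:
e^(−t/τ) = (29.0 − 22.666)/(39.3 − 22.666) = 0.38078
t = −582.64 · ln(0.38078) = 562.57 s.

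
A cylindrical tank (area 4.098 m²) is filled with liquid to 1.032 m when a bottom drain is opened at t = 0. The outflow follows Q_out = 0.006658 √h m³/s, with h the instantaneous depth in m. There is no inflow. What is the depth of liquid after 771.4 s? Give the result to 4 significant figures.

With no inflow, A dh/dt = −0.006658 √h.
Separate and integrate: 2(√h − √h₀) = −(0.006658/A) t.
√h = √1.032 − 0.006658·771.4/(2·4.098) = 1.01587 − 0.626645 = 0.389229.
h = 0.389229² = 0.151499 m.

0.1515 m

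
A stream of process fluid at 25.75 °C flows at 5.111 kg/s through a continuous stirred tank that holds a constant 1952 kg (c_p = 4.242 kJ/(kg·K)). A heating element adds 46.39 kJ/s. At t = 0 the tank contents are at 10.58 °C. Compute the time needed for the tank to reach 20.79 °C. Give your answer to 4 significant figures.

340.4 s

First-law balance (no shaft work): M c_p dT/dt = ṁ c_p (T_in − T) + 46.39.
τ = M/ṁ = 381.921 s; T_ss = T_in + Q̇/(ṁ c_p) = 27.8897 °C.
T(t) = T_ss + (T₀ − T_ss) e^(−t/τ). Set T = 20.79:
e^(−t/τ) = (20.79 − 27.8897)/(10.58 − 27.8897) = 0.410156
t = −381.921 · ln(0.410156) = 340.375 s.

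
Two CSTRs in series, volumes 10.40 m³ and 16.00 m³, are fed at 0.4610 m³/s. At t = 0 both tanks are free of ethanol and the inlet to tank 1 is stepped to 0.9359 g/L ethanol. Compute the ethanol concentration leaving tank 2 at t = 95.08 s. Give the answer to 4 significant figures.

0.7888 g/L

Species balance on tank i: dCᵢ/dt = (Cᵢ₋₁ − Cᵢ)/τᵢ with τᵢ = Vᵢ/Q.
τ₁ = 10.40/0.4610 = 22.5597 s; τ₂ = 16.00/0.4610 = 34.7072 s.
Tank 1: C₁ = C_in(1 − e^(−t/τ₁)). Tank 2 (τ₁ ≠ τ₂): C₂ = C_in[1 − (τ₁ e^(−t/τ₁) − τ₂ e^(−t/τ₂))/(τ₁ − τ₂)].
At t = 95.08: e^(−t/τ₁) = 0.0147782, e^(−t/τ₂) = 0.0646031.
C₂ = 0.9359·[1 − (22.5597·0.0147782 − 34.7072·0.0646031)/(-12.1475)] = 0.9359·0.842865 = 0.788837 g/L.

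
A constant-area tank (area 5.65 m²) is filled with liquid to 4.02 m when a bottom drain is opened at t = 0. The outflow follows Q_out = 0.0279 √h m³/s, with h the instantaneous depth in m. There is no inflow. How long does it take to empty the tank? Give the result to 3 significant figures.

A dh/dt = −Q_out = −0.0279 √h.
This is separable: 2 d(√h)/dt = −0.0279/A, so √h = √h₀ − (0.0279/(2A)) t.
Set h = 0: 2√h₀ = (0.0279/A) t_empty ⇒ t_empty = 2A√h₀/0.0279.
t_empty = 2·5.65·√4.02/0.0279 = 11.300·2.0050/0.0279 = 812.06 s.

812 s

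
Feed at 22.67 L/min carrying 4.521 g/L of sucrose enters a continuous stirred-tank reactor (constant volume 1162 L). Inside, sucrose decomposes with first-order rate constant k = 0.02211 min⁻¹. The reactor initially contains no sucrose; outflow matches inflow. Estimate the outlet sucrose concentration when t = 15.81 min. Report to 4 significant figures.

1.022 g/L

V dC/dt = Q(C_in − C) − k V C.
This is linear with rate a = Q/V + k = 0.0416195 min⁻¹.
C_ss = Q C_in/(Q + kV) = 2.11926 g/L; C(t) = C_ss + (C₀ − C_ss) e^(−a t).
C(15.81) = 2.11926 + (-2.11926)·e^(−0.0416195·15.81) = 2.11926 + (-2.11926)·0.517884 = 1.02173 g/L.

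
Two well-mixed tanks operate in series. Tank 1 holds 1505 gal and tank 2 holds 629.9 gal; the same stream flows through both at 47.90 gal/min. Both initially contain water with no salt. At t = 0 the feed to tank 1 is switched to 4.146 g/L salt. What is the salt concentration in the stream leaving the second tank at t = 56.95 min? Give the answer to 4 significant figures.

Species balance on tank i: dCᵢ/dt = (Cᵢ₋₁ − Cᵢ)/τᵢ with τᵢ = Vᵢ/Q.
τ₁ = 1505/47.90 = 31.4196 min; τ₂ = 629.9/47.90 = 13.1503 min.
Tank 1: C₁ = C_in(1 − e^(−t/τ₁)). Tank 2 (τ₁ ≠ τ₂): C₂ = C_in[1 − (τ₁ e^(−t/τ₁) − τ₂ e^(−t/τ₂))/(τ₁ − τ₂)].
At t = 56.95: e^(−t/τ₁) = 0.163235, e^(−t/τ₂) = 0.0131584.
C₂ = 4.146·[1 − (31.4196·0.163235 − 13.1503·0.0131584)/(18.2693)] = 4.146·0.728739 = 3.02135 g/L.

3.021 g/L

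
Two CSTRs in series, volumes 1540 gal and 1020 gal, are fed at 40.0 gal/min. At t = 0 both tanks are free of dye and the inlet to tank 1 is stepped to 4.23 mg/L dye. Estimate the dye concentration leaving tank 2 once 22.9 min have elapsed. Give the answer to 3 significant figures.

0.699 mg/L

Species balance on tank i: dCᵢ/dt = (Cᵢ₋₁ − Cᵢ)/τᵢ with τᵢ = Vᵢ/Q.
τ₁ = 1540/40.0 = 38.500 min; τ₂ = 1020/40.0 = 25.500 min.
Solving the cascade with C₁(0)=C₂(0)=0 gives C₂(t) = C_in[1 − (τ₁ e^(−t/τ₁) − τ₂ e^(−t/τ₂))/(τ₁ − τ₂)].
At t = 22.9: e^(−t/τ₁) = 0.55167, e^(−t/τ₂) = 0.40737.
C₂ = 4.23·[1 − (38.500·0.55167 − 25.500·0.40737)/(13.000)] = 4.23·0.16528 = 0.69911 mg/L.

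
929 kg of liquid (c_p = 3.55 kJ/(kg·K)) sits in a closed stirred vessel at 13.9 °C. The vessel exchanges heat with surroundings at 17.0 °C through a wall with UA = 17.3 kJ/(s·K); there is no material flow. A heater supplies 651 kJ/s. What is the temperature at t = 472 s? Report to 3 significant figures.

51.2 °C

Lumped-capacitance energy balance: M c_p dT/dt = UA(T_amb − T) + Q̇.
dT/dt = (T_ss − T)/τ with T_ss = T_amb + Q̇/UA = 17.0 + 651/17.3 = 54.630 °C, τ = M c_p/UA = 929·3.55/17.3 = 190.63 s.
Solution: T(t) = T_ss + (T₀ − T_ss) e^(−t/τ).
T(472) = 54.630 + (-40.730)·0.084082 = 51.205 °C.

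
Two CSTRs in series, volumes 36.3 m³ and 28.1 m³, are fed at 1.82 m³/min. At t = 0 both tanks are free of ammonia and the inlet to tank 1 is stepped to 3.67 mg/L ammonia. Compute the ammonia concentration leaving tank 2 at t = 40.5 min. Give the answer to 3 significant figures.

Time constants: τᵢ = Vᵢ/Q for each well-mixed tank.
τ₁ = 36.3/1.82 = 19.945 min; τ₂ = 28.1/1.82 = 15.440 min.
Solving the cascade with C₁(0)=C₂(0)=0 gives C₂(t) = C_in[1 − (τ₁ e^(−t/τ₁) − τ₂ e^(−t/τ₂))/(τ₁ − τ₂)].
At t = 40.5: e^(−t/τ₁) = 0.13126, e^(−t/τ₂) = 0.072575.
C₂ = 3.67·[1 − (19.945·0.13126 − 15.440·0.072575)/(4.5055)] = 3.67·0.66764 = 2.4502 mg/L.

2.45 mg/L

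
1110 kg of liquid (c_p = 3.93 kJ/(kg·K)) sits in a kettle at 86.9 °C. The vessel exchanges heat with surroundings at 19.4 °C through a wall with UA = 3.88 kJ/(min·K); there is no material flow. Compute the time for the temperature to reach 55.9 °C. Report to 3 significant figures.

Lumped-capacitance energy balance: M c_p dT/dt = UA(T_amb − T).
τ = M c_p/UA = 1124.3 min; T_ss = T_amb = 19.400 °C.
T(t) = T_ss + (T₀ − T_ss)e^(−t/τ); set T = 55.9:
t = −τ ln[(T − T_ss)/(T₀ − T_ss)] = −1124.3 · ln(0.54074) = 691.24 min.

691 min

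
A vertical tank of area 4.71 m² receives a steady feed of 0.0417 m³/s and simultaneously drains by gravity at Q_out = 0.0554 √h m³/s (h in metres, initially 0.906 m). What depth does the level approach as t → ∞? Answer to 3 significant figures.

Accumulation of liquid (constant cross-section A): A dh/dt = Q_in − 0.0554 √h. At steady state dh/dt = 0:
Q_in = 0.0554 √h_ss ⇒ √h_ss = 0.0417/0.0554 = 0.75271.
h_ss = 0.75271² = 0.56657 m. (Since h₀ = 0.906 m > h_ss, the level will fall toward this value.)

0.567 m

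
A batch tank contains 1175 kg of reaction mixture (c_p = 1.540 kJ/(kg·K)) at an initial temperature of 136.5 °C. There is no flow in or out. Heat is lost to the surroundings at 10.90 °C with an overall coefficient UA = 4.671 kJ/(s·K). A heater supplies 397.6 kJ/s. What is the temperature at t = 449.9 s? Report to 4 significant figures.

Lumped-capacitance energy balance: M c_p dT/dt = UA(T_amb − T) + Q̇.
dT/dt = (T_ss − T)/τ with T_ss = T_amb + Q̇/UA = 10.90 + 397.6/4.671 = 96.0210 °C, τ = M c_p/UA = 1175·1.540/4.671 = 387.390 s.
T approaches T_ss exponentially: T(t) = T_ss + (T₀ − T_ss) e^(−t/τ).
T(449.9) = 96.0210 + (40.4790)·0.313060 = 108.693 °C.

108.7 °C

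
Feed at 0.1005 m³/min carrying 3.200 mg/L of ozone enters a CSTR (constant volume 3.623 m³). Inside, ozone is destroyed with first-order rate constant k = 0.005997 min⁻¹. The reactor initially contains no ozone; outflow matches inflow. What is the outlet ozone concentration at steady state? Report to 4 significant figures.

2.631 mg/L

V dC/dt = Q(C_in − C) − k V C.
At steady state: 0 = Q C_in − (Q + kV) C_ss, so C_ss = Q C_in/(Q + kV).
C_ss = 0.1005·3.200/(0.1005 + 0.005997·3.623) = 0.321600/0.122227 = 2.63117 mg/L.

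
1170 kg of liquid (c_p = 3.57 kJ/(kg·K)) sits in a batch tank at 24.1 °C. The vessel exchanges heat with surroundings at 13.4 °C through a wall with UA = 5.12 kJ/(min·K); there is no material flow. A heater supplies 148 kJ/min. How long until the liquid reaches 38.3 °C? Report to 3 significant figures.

Lumped-capacitance energy balance: M c_p dT/dt = UA(T_amb − T) + Q̇.
τ = M c_p/UA = 815.80 min; T_ss = T_amb + Q̇/UA = 13.4 + 148/5.12 = 42.306 °C.
T(t) = T_ss + (T₀ − T_ss)e^(−t/τ); set T = 38.3:
t = −τ ln[(T − T_ss)/(T₀ − T_ss)] = −815.80 · ln(0.22005) = 1235.0 min.

1240 min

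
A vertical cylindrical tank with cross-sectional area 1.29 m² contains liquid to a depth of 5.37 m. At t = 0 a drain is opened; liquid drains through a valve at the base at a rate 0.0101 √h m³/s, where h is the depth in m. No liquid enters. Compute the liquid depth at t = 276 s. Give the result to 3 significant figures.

Unsteady balance on liquid volume: A dh/dt = −0.0101 √h.
This is separable: 2 d(√h)/dt = −0.0101/A, so √h = √h₀ − (0.0101/(2A)) t.
√h = √5.37 − 0.0101·276/(2·1.29) = 2.3173 − 1.0805 = 1.2369.
h = 1.2369² = 1.5298 m.

1.53 m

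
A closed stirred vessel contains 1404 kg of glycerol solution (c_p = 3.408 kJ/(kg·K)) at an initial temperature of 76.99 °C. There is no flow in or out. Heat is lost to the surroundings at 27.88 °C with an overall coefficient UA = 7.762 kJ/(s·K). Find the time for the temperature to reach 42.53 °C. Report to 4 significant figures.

745.7 s

Energy balance: M c_p dT/dt = −UA(T − T_amb).
τ = M c_p/UA = 616.443 s; T_ss = T_amb = 27.8800 °C.
T(t) = T_ss + (T₀ − T_ss)e^(−t/τ); set T = 42.53:
t = −τ ln[(T − T_ss)/(T₀ − T_ss)] = −616.443 · ln(0.298310) = 745.663 s.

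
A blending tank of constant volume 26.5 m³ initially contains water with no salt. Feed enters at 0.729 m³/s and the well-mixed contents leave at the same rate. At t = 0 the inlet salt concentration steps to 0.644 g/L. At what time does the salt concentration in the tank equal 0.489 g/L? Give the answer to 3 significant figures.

Species balance on the tank: V dC/dt = Q(C_in − C), so τ = V/Q = 36.351 s.
C(t) = C_in + (C₀ − C_in) e^(−t/τ). Set C = 0.489 and solve for t:
e^(−t/τ) = (C − C_in)/(C₀ − C_in) = (0.489 − 0.644)/(0 − 0.644) = 0.24068
t = −τ ln(…) = 36.351 × 1.4243 = 51.774 s.

51.8 s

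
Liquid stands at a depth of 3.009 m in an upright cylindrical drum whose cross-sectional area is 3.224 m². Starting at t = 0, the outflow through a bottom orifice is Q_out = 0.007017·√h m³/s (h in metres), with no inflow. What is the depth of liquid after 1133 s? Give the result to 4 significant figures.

0.2517 m

With no inflow, A dh/dt = −0.007017 √h.
Separate and integrate: 2(√h − √h₀) = −(0.007017/A) t.
√h = √3.009 − 0.007017·1133/(2·3.224) = 1.73465 − 1.23298 = 0.501666.
h = 0.501666² = 0.251669 m.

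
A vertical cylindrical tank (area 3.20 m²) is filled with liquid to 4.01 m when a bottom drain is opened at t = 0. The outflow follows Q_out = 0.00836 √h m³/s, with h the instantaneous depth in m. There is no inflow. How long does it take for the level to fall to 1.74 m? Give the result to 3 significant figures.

523 s

With no inflow, A dh/dt = −0.00836 √h.
Separate and integrate: 2(√h − √h₀) = −(0.00836/A) t.
t = 2A(√h₀ − √h)/0.00836 = 2·3.20·(√4.01 − √1.74)/0.00836
  = 6.4000 × (2.0025 − 1.3191) / 0.00836 = 523.18 s.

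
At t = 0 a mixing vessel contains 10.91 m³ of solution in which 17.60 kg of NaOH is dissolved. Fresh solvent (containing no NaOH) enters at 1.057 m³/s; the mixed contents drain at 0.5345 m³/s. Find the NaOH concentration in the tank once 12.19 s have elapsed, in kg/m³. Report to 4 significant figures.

Total volume: dV/dt = Q_in − Q_out = 0.522500 m³/s, so V(t) = 10.91 + 0.522500 t and V(12.19) = 17.2793 m³.
Species balance (pure solvent in): dm/dt = −Q_out · m/V(t).
Separate: dm/m = −Q_out dt/V(t) ⇒ ln(m/m₀) = −(Q_out/(Q_in−Q_out)) ln(V/V₀).
m = m₀ (V₀/V)^(Q_out/(Q_in−Q_out)) = 17.60 × (10.91/17.2793)^(1.02297) = 10.9958 kg.
C = m/V = 10.9958/17.2793 = 0.636356 kg/m³.

0.6364 kg/m³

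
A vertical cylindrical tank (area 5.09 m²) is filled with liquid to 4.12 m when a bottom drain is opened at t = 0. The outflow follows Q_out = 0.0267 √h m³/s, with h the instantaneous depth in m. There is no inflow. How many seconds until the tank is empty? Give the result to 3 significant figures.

Unsteady balance on liquid volume: A dh/dt = −0.0267 √h.
∫ h^(−1/2) dh = −(0.0267/A) ∫ dt, giving 2√h = 2√h₀ − (0.0267/A) t.
Tank is empty when √h = 0: t_empty = 2A√h₀/0.0267.
t_empty = 2·5.09·√4.12/0.0267 = 10.180·2.0298/0.0267 = 773.90 s.

774 s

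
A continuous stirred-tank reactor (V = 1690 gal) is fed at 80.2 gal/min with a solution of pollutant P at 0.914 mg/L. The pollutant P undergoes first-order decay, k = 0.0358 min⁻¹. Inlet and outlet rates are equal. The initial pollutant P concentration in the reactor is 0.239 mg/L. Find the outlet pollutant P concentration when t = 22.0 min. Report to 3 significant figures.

0.476 mg/L

V dC/dt = Q(C_in − C) − k V C.
This is linear with rate a = Q/V + k = 0.083256 min⁻¹.
C_ss = Q C_in/(Q + kV) = 0.52098 mg/L; C(t) = C_ss + (C₀ − C_ss) e^(−a t).
C(22.0) = 0.52098 + (-0.28198)·e^(−0.083256·22.0) = 0.52098 + (-0.28198)·0.16015 = 0.47582 mg/L.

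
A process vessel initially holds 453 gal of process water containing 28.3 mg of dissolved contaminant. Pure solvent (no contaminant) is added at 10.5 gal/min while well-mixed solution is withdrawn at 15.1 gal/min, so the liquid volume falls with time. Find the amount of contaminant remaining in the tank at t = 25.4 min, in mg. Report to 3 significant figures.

10.6 mg

Total volume: dV/dt = Q_in − Q_out = -4.6000 gal/min, so V(t) = 453 − 4.6000 t and V(25.4) = 336.16 gal.
Species balance (pure solvent in): dm/dt = −Q_out · m/V(t).
Separate: dm/m = −Q_out dt/V(t) ⇒ ln(m/m₀) = −(Q_out/(Q_in−Q_out)) ln(V/V₀).
m = m₀ (V₀/V)^(Q_out/(Q_in−Q_out)) = 28.3 × (453/336.16)^(-3.2826) = 10.630 mg.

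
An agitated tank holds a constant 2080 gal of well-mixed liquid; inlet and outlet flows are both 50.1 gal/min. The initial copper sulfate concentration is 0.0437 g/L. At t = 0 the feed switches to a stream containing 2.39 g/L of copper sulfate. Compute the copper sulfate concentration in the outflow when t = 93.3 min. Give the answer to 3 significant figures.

2.14 g/L

Accumulation = in − out for the solute gives V dC/dt = Q(C_in − C).
Time constant τ = V/Q = 2080/50.1 = 41.517 min.
C approaches C_in exponentially: C(t) = C_in + (C₀ − C_in) e^(−t/τ).
C(93.3) = 2.39 + (0.0437 − 2.39)·e^(−93.3/41.517) = 2.39 + (-2.3463)·0.10569 = 2.1420 g/L.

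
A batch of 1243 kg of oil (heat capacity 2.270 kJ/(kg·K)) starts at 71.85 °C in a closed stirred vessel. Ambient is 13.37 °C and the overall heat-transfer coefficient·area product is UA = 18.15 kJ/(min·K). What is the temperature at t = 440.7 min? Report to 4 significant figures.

16.80 °C

Energy balance: M c_p dT/dt = −UA(T − T_amb).
dT/dt = (T_ss − T)/τ with T_ss = T_amb = 13.3700 °C, τ = M c_p/UA = 1243·2.270/18.15 = 155.461 min.
Solution: T(t) = T_ss + (T₀ − T_ss) e^(−t/τ).
T(440.7) = 13.3700 + (58.4800)·0.0587302 = 16.8045 °C.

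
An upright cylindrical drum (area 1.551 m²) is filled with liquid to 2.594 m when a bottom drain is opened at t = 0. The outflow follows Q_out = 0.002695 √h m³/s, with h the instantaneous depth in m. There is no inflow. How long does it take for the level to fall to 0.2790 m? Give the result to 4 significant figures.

1246 s

Volume balance on the tank: A dh/dt = −0.002695 √h.
∫ h^(−1/2) dh = −(0.002695/A) ∫ dt, giving 2√h = 2√h₀ − (0.002695/A) t.
t = 2A(√h₀ − √h)/0.002695 = 2·1.551·(√2.594 − √0.2790)/0.002695
  = 3.10200 × (1.61059 − 0.528205) / 0.002695 = 1245.85 s.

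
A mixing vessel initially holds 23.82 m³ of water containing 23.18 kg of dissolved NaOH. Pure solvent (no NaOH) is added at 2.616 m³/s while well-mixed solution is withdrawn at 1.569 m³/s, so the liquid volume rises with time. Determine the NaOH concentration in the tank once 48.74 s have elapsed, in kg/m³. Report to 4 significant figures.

0.05569 kg/m³

Let m(t) be the amount of NaOH. Volume: V(t) = V₀ + (Q_in − Q_out) t = 23.82 + 1.04700 t; V(48.74) = 74.8508 m³.
Species balance (pure solvent in): dm/dt = −Q_out · m/V(t).
Separate: dm/m = −Q_out dt/V(t) ⇒ ln(m/m₀) = −(Q_out/(Q_in−Q_out)) ln(V/V₀).
m = m₀ (V₀/V)^(Q_out/(Q_in−Q_out)) = 23.18 × (23.82/74.8508)^(1.49857) = 4.16816 kg.
C = m/V = 4.16816/74.8508 = 0.0556862 kg/m³.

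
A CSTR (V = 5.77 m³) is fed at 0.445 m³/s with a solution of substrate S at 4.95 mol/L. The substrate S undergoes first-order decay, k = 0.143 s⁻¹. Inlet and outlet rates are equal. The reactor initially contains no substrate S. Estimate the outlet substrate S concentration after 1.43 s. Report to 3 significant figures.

0.468 mol/L

V dC/dt = Q(C_in − C) − k V C.
dC/dt = (Q/V) C_in − (Q/V + k) C; effective rate a = Q/V + k = 0.077123 + 0.143 = 0.22012 s⁻¹.
C_ss = Q C_in/(Q + kV) = 1.7343 mol/L; C(t) = C_ss + (C₀ − C_ss) e^(−a t).
C(1.43) = 1.7343 + (-1.7343)·e^(−0.22012·1.43) = 1.7343 + (-1.7343)·0.72995 = 0.46834 mol/L.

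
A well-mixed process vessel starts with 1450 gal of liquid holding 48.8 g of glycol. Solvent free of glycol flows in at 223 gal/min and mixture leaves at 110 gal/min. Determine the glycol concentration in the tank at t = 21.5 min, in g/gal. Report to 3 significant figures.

0.00483 g/gal

Total volume: dV/dt = Q_in − Q_out = 113.00 gal/min, so V(t) = 1450 + 113.00 t and V(21.5) = 3879.5 gal.
Species balance (pure solvent in): dm/dt = −Q_out · m/V(t).
dm/m = −Q_out dt/(V₀ + 113.00 t); integrating gives ln(m/m₀) = −(Q_out/(Q_in−Q_out)) ln(V/V₀).
m = m₀ (V₀/V)^(Q_out/(Q_in−Q_out)) = 48.8 × (1450/3879.5)^(0.97345) = 18.722 g.
C = m/V = 18.722/3879.5 = 0.0048260 g/gal.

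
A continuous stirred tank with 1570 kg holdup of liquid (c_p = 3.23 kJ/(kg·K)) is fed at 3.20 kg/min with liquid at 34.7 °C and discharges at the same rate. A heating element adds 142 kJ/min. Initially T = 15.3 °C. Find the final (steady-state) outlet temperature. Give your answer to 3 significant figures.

48.4 °C

Heat balance on the well-mixed liquid: M c_p dT/dt = ṁ c_p (T_in − T) + 142.
At steady state dT/dt = 0 ⇒ T_ss = T_in + Q̇/(ṁ c_p) = 34.7 + 142/(3.20·3.23) = 48.438 °C.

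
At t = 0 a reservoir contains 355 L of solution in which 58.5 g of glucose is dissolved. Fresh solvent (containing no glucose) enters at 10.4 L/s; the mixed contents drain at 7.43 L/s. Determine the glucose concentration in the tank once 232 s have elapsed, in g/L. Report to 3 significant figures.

Total volume: dV/dt = Q_in − Q_out = 2.9700 L/s, so V(t) = 355 + 2.9700 t and V(232) = 1044.0 L.
Solute balance: dm/dt = 0 − Q_out C = −Q_out m/V(t).
dm/m = −Q_out dt/(V₀ + 2.9700 t); integrating gives ln(m/m₀) = −(Q_out/(Q_in−Q_out)) ln(V/V₀).
m = m₀ (V₀/V)^(Q_out/(Q_in−Q_out)) = 58.5 × (355/1044.0)^(2.5017) = 3.9368 g.
C = m/V = 3.9368/1044.0 = 0.0037708 g/L.

0.00377 g/L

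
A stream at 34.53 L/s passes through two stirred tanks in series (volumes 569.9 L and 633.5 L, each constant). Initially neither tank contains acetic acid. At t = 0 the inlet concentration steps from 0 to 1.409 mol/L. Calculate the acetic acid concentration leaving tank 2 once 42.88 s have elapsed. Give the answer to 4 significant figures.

0.9929 mol/L

Species balance on tank i: dCᵢ/dt = (Cᵢ₋₁ − Cᵢ)/τᵢ with τᵢ = Vᵢ/Q.
τ₁ = 569.9/34.53 = 16.5045 s; τ₂ = 633.5/34.53 = 18.3464 s.
Tank 1: C₁ = C_in(1 − e^(−t/τ₁)). Tank 2 (τ₁ ≠ τ₂): C₂ = C_in[1 − (τ₁ e^(−t/τ₁) − τ₂ e^(−t/τ₂))/(τ₁ − τ₂)].
At t = 42.88: e^(−t/τ₁) = 0.0744162, e^(−t/τ₂) = 0.0965931.
C₂ = 1.409·[1 − (16.5045·0.0744162 − 18.3464·0.0965931)/(-1.84188)] = 1.409·0.704687 = 0.992903 mol/L.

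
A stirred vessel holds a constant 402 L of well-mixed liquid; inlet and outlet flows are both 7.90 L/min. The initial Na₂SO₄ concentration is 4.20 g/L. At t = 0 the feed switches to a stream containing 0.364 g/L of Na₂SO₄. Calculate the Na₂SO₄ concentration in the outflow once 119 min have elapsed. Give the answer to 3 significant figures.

Accumulation = in − out for the solute gives V dC/dt = Q(C_in − C).
So dC/dt = (C_in − C)/τ with τ = V/Q = 402/7.90 = 50.886 min.
Solution: C(t) = C_in + (C₀ − C_in) e^(−t/τ).
C(119) = 0.364 + (4.20 − 0.364)·e^(−119/50.886) = 0.364 + (3.8360)·0.096467 = 0.73405 g/L.

0.734 g/L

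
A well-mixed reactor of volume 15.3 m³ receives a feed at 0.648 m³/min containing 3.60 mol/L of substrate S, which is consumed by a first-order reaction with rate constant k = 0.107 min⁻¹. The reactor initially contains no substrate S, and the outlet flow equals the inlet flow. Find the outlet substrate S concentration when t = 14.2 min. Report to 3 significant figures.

V dC/dt = Q(C_in − C) − k V C.
This is linear with rate a = Q/V + k = 0.14935 min⁻¹.
C_ss = Q C_in/(Q + kV) = 1.0209 mol/L; C(t) = C_ss + (C₀ − C_ss) e^(−a t).
C(14.2) = 1.0209 + (-1.0209)·e^(−0.14935·14.2) = 1.0209 + (-1.0209)·0.11993 = 0.89844 mol/L.

0.898 mol/L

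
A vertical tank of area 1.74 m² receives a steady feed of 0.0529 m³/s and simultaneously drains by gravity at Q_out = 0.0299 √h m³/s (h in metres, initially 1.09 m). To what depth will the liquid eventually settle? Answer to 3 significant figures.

A dh/dt = Q_in − 0.0299 √h. Steady state requires inflow = outflow:
Q_in = 0.0299 √h_ss ⇒ √h_ss = 0.0529/0.0299 = 1.7692.
h_ss = 1.7692² = 3.1302 m. (Since h₀ = 1.09 m < h_ss, the level will rise toward this value.)

3.13 m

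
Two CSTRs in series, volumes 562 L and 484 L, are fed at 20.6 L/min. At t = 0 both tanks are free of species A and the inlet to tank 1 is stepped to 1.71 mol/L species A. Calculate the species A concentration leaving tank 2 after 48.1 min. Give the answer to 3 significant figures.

Each tank obeys Vᵢ dCᵢ/dt = Q(Cᵢ₋₁ − Cᵢ), so τᵢ = Vᵢ/Q.
τ₁ = 562/20.6 = 27.282 min; τ₂ = 484/20.6 = 23.495 min.
Solving the cascade with C₁(0)=C₂(0)=0 gives C₂(t) = C_in[1 − (τ₁ e^(−t/τ₁) − τ₂ e^(−t/τ₂))/(τ₁ − τ₂)].
At t = 48.1: e^(−t/τ₁) = 0.17151, e^(−t/τ₂) = 0.12909.
C₂ = 1.71·[1 − (27.282·0.17151 − 23.495·0.12909)/(3.7864)] = 1.71·0.56526 = 0.96659 mol/L.

0.967 mol/L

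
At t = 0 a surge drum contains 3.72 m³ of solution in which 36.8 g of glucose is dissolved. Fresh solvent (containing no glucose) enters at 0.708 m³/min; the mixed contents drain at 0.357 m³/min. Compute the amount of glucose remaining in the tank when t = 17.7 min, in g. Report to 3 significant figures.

Let m(t) be the amount of glucose. Volume: V(t) = V₀ + (Q_in − Q_out) t = 3.72 + 0.35100 t; V(17.7) = 9.9327 m³.
Solute balance: dm/dt = 0 − Q_out C = −Q_out m/V(t).
dm/m = −Q_out dt/(V₀ + 0.35100 t); integrating gives ln(m/m₀) = −(Q_out/(Q_in−Q_out)) ln(V/V₀).
m = m₀ (V₀/V)^(Q_out/(Q_in−Q_out)) = 36.8 × (3.72/9.9327)^(1.0171) = 13.553 g.

13.6 g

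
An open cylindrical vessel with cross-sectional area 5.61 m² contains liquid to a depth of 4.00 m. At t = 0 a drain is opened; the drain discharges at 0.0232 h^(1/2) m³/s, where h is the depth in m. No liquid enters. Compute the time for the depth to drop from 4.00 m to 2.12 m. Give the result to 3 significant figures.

263 s

A dh/dt = −Q_out = −0.0232 √h.
∫ h^(−1/2) dh = −(0.0232/A) ∫ dt, giving 2√h = 2√h₀ − (0.0232/A) t.
t = 2A(√h₀ − √h)/0.0232 = 2·5.61·(√4.00 − √2.12)/0.0232
  = 11.220 × (2.0000 − 1.4560) / 0.0232 = 263.08 s.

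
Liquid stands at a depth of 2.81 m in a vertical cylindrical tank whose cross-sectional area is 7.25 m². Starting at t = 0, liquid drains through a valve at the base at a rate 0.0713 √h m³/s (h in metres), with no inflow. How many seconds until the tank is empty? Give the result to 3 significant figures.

341 s

A dh/dt = −Q_out = −0.0713 √h.
This is separable: 2 d(√h)/dt = −0.0713/A, so √h = √h₀ − (0.0713/(2A)) t.
Tank is empty when √h = 0: t_empty = 2A√h₀/0.0713.
t_empty = 2·7.25·√2.81/0.0713 = 14.500·1.6763/0.0713 = 340.90 s.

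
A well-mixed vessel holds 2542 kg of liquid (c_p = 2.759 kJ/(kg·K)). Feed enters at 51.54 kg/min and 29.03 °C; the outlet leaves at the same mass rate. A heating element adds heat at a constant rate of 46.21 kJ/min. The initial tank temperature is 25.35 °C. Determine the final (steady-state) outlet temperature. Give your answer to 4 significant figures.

29.35 °C

M c_p dT/dt = ṁ c_p (T_in − T) + Q̇.
At steady state dT/dt = 0 ⇒ T_ss = T_in + Q̇/(ṁ c_p) = 29.03 + 46.21/(51.54·2.759) = 29.3550 °C.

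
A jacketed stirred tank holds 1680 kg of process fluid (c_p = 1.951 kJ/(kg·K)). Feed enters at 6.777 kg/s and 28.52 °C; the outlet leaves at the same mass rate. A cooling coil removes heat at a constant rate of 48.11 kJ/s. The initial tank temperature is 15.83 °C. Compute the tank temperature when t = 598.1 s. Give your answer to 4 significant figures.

24.07 °C

Heat balance on the well-mixed liquid: M c_p dT/dt = ṁ c_p (T_in − T) − 48.11.
Rearrange: dT/dt = (T_ss − T)/τ with τ = M/ṁ = 247.897 s and T_ss = T_in − Q̇/(ṁ c_p) = 24.8813 °C.
This is linear first-order; T(t) = T_ss + (T₀ − T_ss) e^(−t/τ).
T(598.1) = 24.8813 + (-9.05135)·e^(−598.1/247.897) = 24.8813 + (-9.05135)·0.0895738 = 24.0706 °C.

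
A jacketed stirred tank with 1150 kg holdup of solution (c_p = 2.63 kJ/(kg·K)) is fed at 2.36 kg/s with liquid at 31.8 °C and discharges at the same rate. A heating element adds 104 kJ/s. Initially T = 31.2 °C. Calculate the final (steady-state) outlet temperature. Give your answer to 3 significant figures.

48.6 °C

Heat balance on the well-mixed liquid: M c_p dT/dt = ṁ c_p (T_in − T) + 104.
At steady state dT/dt = 0 ⇒ T_ss = T_in + Q̇/(ṁ c_p) = 31.8 + 104/(2.36·2.63) = 48.556 °C.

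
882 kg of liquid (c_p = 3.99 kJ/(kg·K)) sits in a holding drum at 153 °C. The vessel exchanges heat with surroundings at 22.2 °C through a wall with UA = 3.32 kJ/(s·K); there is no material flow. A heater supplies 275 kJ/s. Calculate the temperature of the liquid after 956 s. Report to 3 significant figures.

124 °C

First-law balance (no shaft work): M c_p dT/dt = −UA(T − T_amb) + Q̇.
dT/dt = (T_ss − T)/τ with T_ss = T_amb + Q̇/UA = 22.2 + 275/3.32 = 105.03 °C, τ = M c_p/UA = 882·3.99/3.32 = 1060.0 s.
This is linear first-order; T(t) = T_ss + (T₀ − T_ss) e^(−t/τ).
T(956) = 105.03 + (47.969)·0.40580 = 124.50 °C.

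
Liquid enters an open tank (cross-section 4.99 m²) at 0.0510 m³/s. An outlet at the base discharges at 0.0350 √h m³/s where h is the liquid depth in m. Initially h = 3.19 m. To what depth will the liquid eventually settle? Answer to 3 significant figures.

2.12 m

A dh/dt = Q_in − 0.0350 √h. Steady state requires inflow = outflow:
Q_in = 0.0350 √h_ss ⇒ √h_ss = 0.0510/0.0350 = 1.4571.
h_ss = 1.4571² = 2.1233 m. (Since h₀ = 3.19 m > h_ss, the level will fall toward this value.)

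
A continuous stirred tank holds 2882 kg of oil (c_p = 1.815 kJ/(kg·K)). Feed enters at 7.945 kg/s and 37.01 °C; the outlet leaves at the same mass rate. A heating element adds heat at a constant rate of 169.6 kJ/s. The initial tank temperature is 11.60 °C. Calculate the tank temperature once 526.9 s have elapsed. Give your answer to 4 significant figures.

40.07 °C

M c_p dT/dt = ṁ c_p (T_in − T) + Q̇.
τ = M/ṁ = 362.744 s; T_ss = T_in + Q̇/(ṁ c_p) = 37.01 + 169.6/(7.945·1.815) = 48.7713 °C.
Integrating: T(t) = T_ss + (T₀ − T_ss) e^(−t/τ).
T(526.9) = 48.7713 + (-37.1713)·e^(−526.9/362.744) = 48.7713 + (-37.1713)·0.233975 = 40.0741 °C.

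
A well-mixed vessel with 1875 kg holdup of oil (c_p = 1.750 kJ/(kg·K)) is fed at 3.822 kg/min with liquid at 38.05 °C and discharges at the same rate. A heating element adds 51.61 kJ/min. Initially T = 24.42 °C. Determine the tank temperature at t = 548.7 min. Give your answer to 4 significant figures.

M c_p dT/dt = ṁ c_p (T_in − T) + Q̇.
τ = M/ṁ = 490.581 min; T_ss = T_in + Q̇/(ṁ c_p) = 38.05 + 51.61/(3.822·1.750) = 45.7662 °C.
T approaches T_ss exponentially: T(t) = T_ss + (T₀ − T_ss) e^(−t/τ).
T(548.7) = 45.7662 + (-21.3462)·e^(−548.7/490.581) = 45.7662 + (-21.3462)·0.326779 = 38.7907 °C.

38.79 °C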